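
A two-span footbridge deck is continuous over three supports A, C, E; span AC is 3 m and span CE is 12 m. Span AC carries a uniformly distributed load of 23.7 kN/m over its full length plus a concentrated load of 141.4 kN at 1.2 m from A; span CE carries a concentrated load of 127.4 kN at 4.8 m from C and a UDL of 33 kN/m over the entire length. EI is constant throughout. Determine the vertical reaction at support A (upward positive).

R_A = -122.8 kN

Release continuity at C by inserting a hinge; the redundant is the internal moment M_C. The primary structure is two simply-supported spans AC and CE.
Rotations at C on the released spans (each span's end-slope, ×1/EI):
  span AC: UDL 23.7: wL³/(24EI) = 26.66/EI
  span AC: point load 141.4 at a = 1.2: Pab(L + a)/(6LEI) = 71.27/EI
  span CE: point load 127.4 at a = 4.8: Pab(L + b)/(6LEI) = 1174/EI
  span CE: UDL 33: wL³/(24EI) = 2376/EI
  relative rotation θ_0 = (97.93 + 3550)/EI = 3648/EI
A unit hogging moment at C produces rotation L₁/(3EI) + L₂/(3EI) = 5/EI.
Compatibility: M_C·(L₁+L₂)/(3EI) = θ_0, giving M_C = 729.6 kN·m (hogging).
Span AC, ΣM about A with M_C applied at C: R_C^{AC}·3 = 276.3 + 729.6, so R_C^{AC} = 335.3 kN and R_A = 212.5 − 335.3 = -122.8 kN.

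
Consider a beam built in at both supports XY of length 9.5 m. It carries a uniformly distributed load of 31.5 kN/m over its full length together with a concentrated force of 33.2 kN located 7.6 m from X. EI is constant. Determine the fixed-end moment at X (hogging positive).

Release both end moments; the primary structure is a simply-supported span XY with redundants M_X and M_Y.
End rotations of the released simple span under the applied load (×1/EI):
  at X: UDL 31.5: wL³/(24EI) = 1125/EI
  at Y: UDL 31.5: wL³/(24EI) = 1125/EI
  at X: point load 33.2 at a = 7.6: Pab(L + b)/(6LEI) = 95.88/EI
  at Y: point load 33.2 at a = 7.6: Pab(L + a)/(6LEI) = 143.8/EI
  θ_X0 = 1221/EI,  θ_Y0 = 1269/EI
Flexibility coefficients: a unit moment at one end gives L/(3EI) there and L/(6EI) at the far end, so f₁₁ = f₂₂ = 3.167/EI and f₁₂ = f₂₁ = 1.583/EI.
Compatibility — zero rotation at each built-in end:
  3.167 M_X + 1.583 M_Y = 1221
  1.583 M_X + 3.167 M_Y = 1269
Solving the pair gives M_X = 247 kN·m and M_Y = 277.3 kN·m (hogging).

M_X = 247 kN·m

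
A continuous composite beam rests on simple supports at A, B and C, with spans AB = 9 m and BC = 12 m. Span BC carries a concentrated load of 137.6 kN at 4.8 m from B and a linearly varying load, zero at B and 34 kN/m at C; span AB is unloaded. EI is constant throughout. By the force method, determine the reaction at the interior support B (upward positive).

Release continuity at B by inserting a hinge; the redundant is the internal moment M_B. The primary structure is two simply-supported spans AB and BC.
End slopes at the hinge B, treating each span as simply supported:
  span BC: point load 137.6 at a = 4.8: Pab(L + b)/(6LEI) = 1268/EI
  span BC: triangular load, peak 34: 7w₀L³/(360EI) = 1142/EI
  relative rotation θ_0 = (0 + 2411)/EI = 2411/EI
A unit hogging moment at B produces rotation L₁/(3EI) + L₂/(3EI) = 7/EI.
Compatibility: M_B·(L₁+L₂)/(3EI) = θ_0, giving M_B = 344.4 kN·m (hogging).
Span AB, ΣM about A with M_B applied at B: R_B^{AB}·9 = 0 + 344.4, so R_B^{AB} = 38.26 kN and R_A = 0 − 38.26 = -38.26 kN.
Span BC, ΣM about C: R_B^{BC}·12 = 1807 + 344.4, so R_B^{BC} = 179.3 kN and R_C = 341.6 − 179.3 = 162.3 kN.
R_B = 38.26 + 179.3 = 217.5 kN.

R_B = 217.5 kN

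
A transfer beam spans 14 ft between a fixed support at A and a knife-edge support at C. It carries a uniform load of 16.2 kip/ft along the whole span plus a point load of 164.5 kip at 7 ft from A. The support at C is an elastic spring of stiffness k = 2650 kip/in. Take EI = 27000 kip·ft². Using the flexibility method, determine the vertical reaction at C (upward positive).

Choose R_C as the redundant. The primary structure is the cantilever fixed at A.
Deflection at C on the released cantilever, summing each load's contribution:
  UDL 16.2: wL⁴/(8EI) = 77792/EI
  point load 164.5 at a = 7: Pa²(3L − a)/(6EI) = 47020/EI
  δ_0 = 124812/EI
Flexibility coefficient — unit upward force at C: δ_{CC} = L³/(3EI) = 914.7/EI.
With EI = 27000 kip·ft²: δ_0 = 4.6227 ft and δ_{CC} = 0.033877 ft/kip.
Compatibility — the spring shortens by R_C/k under the reaction it provides: δ_0 − R_C·δ_{CC} = R_C/k. With 1/k = 1/(2650×12) ft/kip = 0.000031 ft/kip, R_C = δ_0 / (δ_{CC} + 1/k) = 4.6227 / (0.033877 + 0.000031) = 136.3 kip.

R_C = 136.3 kip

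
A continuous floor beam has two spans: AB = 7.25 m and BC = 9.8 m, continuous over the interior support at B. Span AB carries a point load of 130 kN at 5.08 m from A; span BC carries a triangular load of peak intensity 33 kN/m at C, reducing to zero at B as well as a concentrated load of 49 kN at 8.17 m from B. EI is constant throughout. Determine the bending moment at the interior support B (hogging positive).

M_B = 200.1 kN·m

Insert a hinge at B; M_B is the redundant, and each span becomes simply supported.
Discontinuity in slope at B on the released structure — sum the simple-span end rotations:
  span AB: point load 130 at a = 5.08: Pab(L + a)/(6LEI) = 406.2/EI
  span BC: triangular load, peak 33: 7w₀L³/(360EI) = 603.9/EI
  span BC: point load 49 at a = 8.17: Pab(L + b)/(6LEI) = 126.8/EI
  relative rotation θ_0 = (406.2 + 730.8)/EI = 1137/EI
A unit hogging moment at B produces rotation L₁/(3EI) + L₂/(3EI) = 5.683/EI.
Slope continuity at B: θ_0 = M_B·5.683/EI, so M_B = 1137/5.683 = 200.1 kN·m (hogging).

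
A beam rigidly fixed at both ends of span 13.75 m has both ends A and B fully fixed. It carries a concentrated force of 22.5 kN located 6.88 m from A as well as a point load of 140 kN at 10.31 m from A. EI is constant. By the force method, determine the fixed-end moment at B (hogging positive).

Release both end moments; the primary structure is a simply-supported span AB with redundants M_A and M_B.
Simple-span end rotations at A and B under the given loads:
  at A: point load 22.5 at a = 6.88: Pab(L + b)/(6LEI) = 265.8/EI
  at B: point load 22.5 at a = 6.88: Pab(L + a)/(6LEI) = 265.9/EI
  at A: point load 140 at a = 10.31: Pab(L + b)/(6LEI) = 1035/EI
  at B: point load 140 at a = 10.31: Pab(L + a)/(6LEI) = 1448/EI
  θ_A0 = 1300/EI,  θ_B0 = 1714/EI
Flexibility coefficients: a unit moment at one end gives L/(3EI) there and L/(6EI) at the far end, so f₁₁ = f₂₂ = 4.583/EI and f₁₂ = f₂₁ = 2.292/EI.
Compatibility — zero rotation at each built-in end:
  4.583 M_A + 2.292 M_B = 1300
  2.292 M_A + 4.583 M_B = 1714
Solving the pair gives M_A = 129 kN·m and M_B = 309.5 kN·m (hogging).

M_B = 309.5 kN·m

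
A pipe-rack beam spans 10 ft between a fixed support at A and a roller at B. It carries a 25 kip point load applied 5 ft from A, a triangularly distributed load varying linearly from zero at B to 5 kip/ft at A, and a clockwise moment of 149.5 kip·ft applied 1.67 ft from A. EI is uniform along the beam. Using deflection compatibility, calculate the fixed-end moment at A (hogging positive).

Take the reaction at B as the redundant and release it; the primary structure is a cantilever fixed at A.
Deflection at B on the released cantilever, summing each load's contribution:
  point load 25 at a = 5: Pa²(3L − a)/(6EI) = 2604/EI
  triangular load, peak 5 at the fixed end: w₀L⁴/(30EI) = 1667/EI
  clockwise couple 149.5 at a = 1.67: M₀a(2L − a)/(2EI) = 2288/EI
  δ_0 = 6559/EI
Flexibility coefficient — unit upward force at B: δ_{BB} = L³/(3EI) = 333.3/EI.
Compatibility at B: δ_0 − R_B·δ_{BB} = 0, so R_B = 6559/333.3 = 19.68 kip.
Moment equilibrium about A: M_A = Σ(load moments about A) − R_B·L = 357.8 − 19.68×10 = 161.1 kip·ft.

M_A = 161.1 kip·ft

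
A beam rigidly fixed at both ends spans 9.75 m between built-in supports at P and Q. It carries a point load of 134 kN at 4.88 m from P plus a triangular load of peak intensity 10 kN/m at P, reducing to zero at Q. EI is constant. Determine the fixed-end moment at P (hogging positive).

M_P = 210.7 kN·m

Release both end moments; the primary structure is a simply-supported span PQ with redundants M_P and M_Q.
End rotations of the released simple span under the applied load (×1/EI):
  at P: point load 134 at a = 4.88: Pab(L + b)/(6LEI) = 795.9/EI
  at Q: point load 134 at a = 4.88: Pab(L + a)/(6LEI) = 796.4/EI
  at P: triangular load, peak 10: w₀L³/(45EI) = 206/EI
  at Q: triangular load, peak 10: 7w₀L³/(360EI) = 180.2/EI
  θ_P0 = 1002/EI,  θ_Q0 = 976.6/EI
Flexibility coefficients: a unit moment at one end gives L/(3EI) there and L/(6EI) at the far end, so f₁₁ = f₂₂ = 3.25/EI and f₁₂ = f₂₁ = 1.625/EI.
Compatibility — zero rotation at each built-in end:
  3.25 M_P + 1.625 M_Q = 1002
  1.625 M_P + 3.25 M_Q = 976.6
Solving the pair gives M_P = 210.7 kN·m and M_Q = 195.2 kN·m (hogging).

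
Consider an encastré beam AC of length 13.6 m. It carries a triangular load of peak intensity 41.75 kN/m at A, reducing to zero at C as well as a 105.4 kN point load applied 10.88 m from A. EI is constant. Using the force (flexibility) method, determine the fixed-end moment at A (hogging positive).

M_A = 432 kN·m

Take the two fixed-end moments M_A, M_C as redundants; the released structure is the simple span AC.
Simple-span end rotations at A and C under the given loads:
  at A: triangular load, peak 41.75: w₀L³/(45EI) = 2334/EI
  at C: triangular load, peak 41.75: 7w₀L³/(360EI) = 2042/EI
  at A: point load 105.4 at a = 10.88: Pab(L + b)/(6LEI) = 623.8/EI
  at C: point load 105.4 at a = 10.88: Pab(L + a)/(6LEI) = 935.7/EI
  θ_A0 = 2958/EI,  θ_C0 = 2978/EI
Flexibility coefficients: a unit moment at one end gives L/(3EI) there and L/(6EI) at the far end, so f₁₁ = f₂₂ = 4.533/EI and f₁₂ = f₂₁ = 2.267/EI.
Compatibility — zero rotation at each built-in end:
  4.533 M_A + 2.267 M_C = 2958
  2.267 M_A + 4.533 M_C = 2978
Solving the pair gives M_A = 432 kN·m and M_C = 440.9 kN·m (hogging).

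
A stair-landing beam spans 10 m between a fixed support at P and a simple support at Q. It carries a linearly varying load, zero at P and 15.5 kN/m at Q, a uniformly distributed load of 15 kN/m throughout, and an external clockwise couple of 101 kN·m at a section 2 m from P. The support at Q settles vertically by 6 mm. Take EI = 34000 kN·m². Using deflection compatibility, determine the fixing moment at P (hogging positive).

M_P = 330.5 kN·m

Release the roller at Q. Primary structure: cantilever fixed at P.
Downward deflection at the released point Q due to the loads:
  triangular load, peak 15.5 at the free end: 11w₀L⁴/(120EI) = 14208/EI
  UDL 15: wL⁴/(8EI) = 18750/EI
  clockwise couple 101 at a = 2: M₀a(2L − a)/(2EI) = 1818/EI
  δ_0 = 34776/EI
Flexibility coefficient — unit upward force at Q: δ_{QQ} = L³/(3EI) = 333.3/EI.
With EI = 34000 kN·m²: δ_0 = 1.0228 m and δ_{QQ} = 0.009804 m/kN.
Compatibility — the beam at Q must follow the support down by 0.006 m: δ_0 − R_Q·δ_{QQ} = 0.006, so R_Q = (1.0228 − 0.006)/0.009804 = 103.7 kN.
Moment equilibrium about P: M_P = Σ(load moments about P) − R_Q·L = 1368 − 103.7×10 = 330.5 kN·m.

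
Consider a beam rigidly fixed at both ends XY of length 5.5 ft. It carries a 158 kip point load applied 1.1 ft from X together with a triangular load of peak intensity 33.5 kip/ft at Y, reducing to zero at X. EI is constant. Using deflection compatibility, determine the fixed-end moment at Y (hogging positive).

M_Y = 78.48 kip·ft

Release both end moments; the primary structure is a simply-supported span XY with redundants M_X and M_Y.
Simple-span end rotations at X and Y under the given loads:
  at X: point load 158 at a = 1.1: Pab(L + b)/(6LEI) = 229.4/EI
  at Y: point load 158 at a = 1.1: Pab(L + a)/(6LEI) = 152.9/EI
  at X: triangular load, peak 33.5: 7w₀L³/(360EI) = 108.4/EI
  at Y: triangular load, peak 33.5: w₀L³/(45EI) = 123.9/EI
  θ_X0 = 337.8/EI,  θ_Y0 = 276.8/EI
Flexibility coefficients: a unit moment at one end gives L/(3EI) there and L/(6EI) at the far end, so f₁₁ = f₂₂ = 1.833/EI and f₁₂ = f₂₁ = 0.9167/EI.
Compatibility — zero rotation at each built-in end:
  1.833 M_X + 0.9167 M_Y = 337.8
  0.9167 M_X + 1.833 M_Y = 276.8
Solving the pair gives M_X = 145 kip·ft and M_Y = 78.48 kip·ft (hogging).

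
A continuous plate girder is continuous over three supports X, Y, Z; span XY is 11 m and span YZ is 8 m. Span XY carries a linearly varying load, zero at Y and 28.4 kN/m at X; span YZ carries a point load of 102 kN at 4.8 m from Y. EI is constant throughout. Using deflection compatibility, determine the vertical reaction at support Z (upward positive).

Take M_Y as the redundant. Released structure: two simple spans XY and YZ with a hinge at Y.
Discontinuity in slope at Y on the released structure — sum the simple-span end rotations:
  span XY: triangular load, peak 28.4: 7w₀L³/(360EI) = 735/EI
  span YZ: point load 102 at a = 4.8: Pab(L + b)/(6LEI) = 365.6/EI
  relative rotation θ_0 = (735 + 365.6)/EI = 1101/EI
A unit hogging moment at Y produces rotation L₁/(3EI) + L₂/(3EI) = 6.333/EI.
Slope continuity at Y: θ_0 = M_Y·6.333/EI, so M_Y = 1101/6.333 = 173.8 kN·m (hogging).
Span YZ, ΣM about Z: R_Y^{YZ}·8 = 326.4 + 173.8, so R_Y^{YZ} = 62.52 kN and R_Z = 102 − 62.52 = 39.48 kN.

R_Z = 39.48 kN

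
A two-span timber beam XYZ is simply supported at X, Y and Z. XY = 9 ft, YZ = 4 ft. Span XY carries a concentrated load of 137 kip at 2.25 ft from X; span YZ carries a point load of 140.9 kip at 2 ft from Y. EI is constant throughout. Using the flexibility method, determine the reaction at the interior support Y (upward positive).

R_Y = 152.6 kip

Take M_Y as the redundant. Released structure: two simple spans XY and YZ with a hinge at Y.
Discontinuity in slope at Y on the released structure — sum the simple-span end rotations:
  span XY: point load 137 at a = 2.25: Pab(L + a)/(6LEI) = 433.5/EI
  span YZ: point load 140.9 at a = 2: Pab(L + b)/(6LEI) = 140.9/EI
  relative rotation θ_0 = (433.5 + 140.9)/EI = 574.4/EI
A unit hogging moment at Y produces rotation L₁/(3EI) + L₂/(3EI) = 4.333/EI.
Compatibility: M_Y·(L₁+L₂)/(3EI) = θ_0, giving M_Y = 132.5 kip·ft (hogging).
Span XY, ΣM about X with M_Y applied at Y: R_Y^{XY}·9 = 308.2 + 132.5, so R_Y^{XY} = 48.98 kip and R_X = 137 − 48.98 = 88.02 kip.
Span YZ, ΣM about Z: R_Y^{YZ}·4 = 281.8 + 132.5, so R_Y^{YZ} = 103.6 kip and R_Z = 140.9 − 103.6 = 37.31 kip.
R_Y = 48.98 + 103.6 = 152.6 kip.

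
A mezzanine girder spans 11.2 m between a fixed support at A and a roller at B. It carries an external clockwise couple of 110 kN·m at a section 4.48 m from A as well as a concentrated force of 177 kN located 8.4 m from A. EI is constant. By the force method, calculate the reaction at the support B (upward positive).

R_B = 121.4 kN

Choose R_B as the redundant. The primary structure is the cantilever fixed at A.
Downward deflection at the released point B due to the loads:
  clockwise couple 110 at a = 4.48: M₀a(2L − a)/(2EI) = 4415/EI
  point load 177 at a = 8.4: Pa²(3L − a)/(6EI) = 52454/EI
  δ_0 = 56870/EI
Tip deflection under a unit load at B: L³/(3EI) = 468.3/EI.
The prop prevents deflection at B: R_B = δ_0/δ_{BB} = 56870/468.3 = 121.4 kN.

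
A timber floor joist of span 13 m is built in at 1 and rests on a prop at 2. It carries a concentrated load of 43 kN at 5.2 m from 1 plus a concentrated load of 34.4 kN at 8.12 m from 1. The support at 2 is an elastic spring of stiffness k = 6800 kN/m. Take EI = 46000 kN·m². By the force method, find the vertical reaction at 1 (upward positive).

R_1 = 52.74 kN

Remove the prop at 2; the released (primary) structure is a cantilever built in at 1.
Primary-structure tip deflection at 2 by superposition:
  point load 43 at a = 5.2: Pa²(3L − a)/(6EI) = 6550/EI
  point load 34.4 at a = 8.12: Pa²(3L − a)/(6EI) = 11673/EI
  δ_0 = 18223/EI
Tip deflection under a unit load at 2: L³/(3EI) = 732.3/EI.
With EI = 46000 kN·m²: δ_0 = 0.39616 m and δ_{22} = 0.01592 m/kN.
Compatibility — the spring shortens by R_2/k under the reaction it provides: δ_0 − R_2·δ_{22} = R_2/k. With 1/k = 0.000147 m/kN, R_2 = δ_0 / (δ_{22} + 1/k) = 0.39616 / (0.01592 + 0.000147) = 24.66 kN.
Vertical equilibrium: R_1 = ΣP − R_2 = 77.4 − 24.66 = 52.74 kN.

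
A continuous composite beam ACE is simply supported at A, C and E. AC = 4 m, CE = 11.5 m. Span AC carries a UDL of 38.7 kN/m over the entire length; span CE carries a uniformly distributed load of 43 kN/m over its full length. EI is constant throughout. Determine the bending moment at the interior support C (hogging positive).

M_C = 547.4 kN·m

Insert a hinge at C; M_C is the redundant, and each span becomes simply supported.
End slopes at the hinge C, treating each span as simply supported:
  span AC: UDL 38.7: wL³/(24EI) = 103.2/EI
  span CE: UDL 43: wL³/(24EI) = 2725/EI
  relative rotation θ_0 = (103.2 + 2725)/EI = 2828/EI
A unit hogging moment at C produces rotation L₁/(3EI) + L₂/(3EI) = 5.167/EI.
Compatibility: M_C·(L₁+L₂)/(3EI) = θ_0, giving M_C = 547.4 kN·m (hogging).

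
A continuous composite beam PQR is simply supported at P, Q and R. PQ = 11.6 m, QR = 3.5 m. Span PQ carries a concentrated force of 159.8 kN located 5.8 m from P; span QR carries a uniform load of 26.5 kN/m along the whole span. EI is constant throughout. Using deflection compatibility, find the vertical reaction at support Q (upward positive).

R_Q = 229.1 kN

Release continuity at Q by inserting a hinge; the redundant is the internal moment M_Q. The primary structure is two simply-supported spans PQ and QR.
Rotations at Q on the released spans (each span's end-slope, ×1/EI):
  span PQ: point load 159.8 at a = 5.8: Pab(L + a)/(6LEI) = 1344/EI
  span QR: UDL 26.5: wL³/(24EI) = 47.34/EI
  relative rotation θ_0 = (1344 + 47.34)/EI = 1391/EI
A unit hogging moment at Q produces rotation L₁/(3EI) + L₂/(3EI) = 5.033/EI.
Compatibility: M_Q·(L₁+L₂)/(3EI) = θ_0, giving M_Q = 276.4 kN·m (hogging).
Span PQ, ΣM about P with M_Q applied at Q: R_Q^{PQ}·11.6 = 926.8 + 276.4, so R_Q^{PQ} = 103.7 kN and R_P = 159.8 − 103.7 = 56.07 kN.
Span QR, ΣM about R: R_Q^{QR}·3.5 = 162.3 + 276.4, so R_Q^{QR} = 125.3 kN and R_R = 92.75 − 125.3 = -32.6 kN.
R_Q = 103.7 + 125.3 = 229.1 kN.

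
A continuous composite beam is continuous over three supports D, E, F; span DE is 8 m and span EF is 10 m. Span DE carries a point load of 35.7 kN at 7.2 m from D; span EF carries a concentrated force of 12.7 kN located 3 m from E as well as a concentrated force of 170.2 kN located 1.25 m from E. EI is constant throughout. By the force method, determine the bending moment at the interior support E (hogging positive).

M_E = 120.4 kN·m

Take M_E as the redundant. Released structure: two simple spans DE and EF with a hinge at E.
Discontinuity in slope at E on the released structure — sum the simple-span end rotations:
  span DE: point load 35.7 at a = 7.2: Pab(L + a)/(6LEI) = 65.12/EI
  span EF: point load 12.7 at a = 3: Pab(L + b)/(6LEI) = 75.56/EI
  span EF: point load 170.2 at a = 1.25: Pab(L + b)/(6LEI) = 581.7/EI
  relative rotation θ_0 = (65.12 + 657.3)/EI = 722.4/EI
A unit hogging moment at E produces rotation L₁/(3EI) + L₂/(3EI) = 6/EI.
Compatibility: M_E·(L₁+L₂)/(3EI) = θ_0, giving M_E = 120.4 kN·m (hogging).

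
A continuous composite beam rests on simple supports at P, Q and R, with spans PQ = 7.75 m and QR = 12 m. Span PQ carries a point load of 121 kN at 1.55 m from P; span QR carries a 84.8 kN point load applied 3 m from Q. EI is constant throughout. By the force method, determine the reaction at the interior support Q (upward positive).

R_Q = 116.8 kN

Insert a hinge at Q; M_Q is the redundant, and each span becomes simply supported.
Rotations at Q on the released spans (each span's end-slope, ×1/EI):
  span PQ: point load 121 at a = 1.55: Pab(L + a)/(6LEI) = 232.6/EI
  span QR: point load 84.8 at a = 3: Pab(L + b)/(6LEI) = 667.8/EI
  relative rotation θ_0 = (232.6 + 667.8)/EI = 900.4/EI
A unit hogging moment at Q produces rotation L₁/(3EI) + L₂/(3EI) = 6.583/EI.
Slope continuity at Q: θ_0 = M_Q·6.583/EI, so M_Q = 900.4/6.583 = 136.8 kN·m (hogging).
Span PQ, ΣM about P with M_Q applied at Q: R_Q^{PQ}·7.75 = 187.6 + 136.8, so R_Q^{PQ} = 41.85 kN and R_P = 121 − 41.85 = 79.15 kN.
Span QR, ΣM about R: R_Q^{QR}·12 = 763.2 + 136.8, so R_Q^{QR} = 75 kN and R_R = 84.8 − 75 = 9.803 kN.
R_Q = 41.85 + 75 = 116.8 kN.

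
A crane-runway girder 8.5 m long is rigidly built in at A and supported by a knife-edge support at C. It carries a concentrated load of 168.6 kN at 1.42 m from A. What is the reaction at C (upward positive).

R_C = 6.665 kN

Remove the prop at C; the released (primary) structure is a cantilever built in at A.
Primary-structure tip deflection at C by superposition:
  point load 168.6 at a = 1.42: Pa²(3L − a)/(6EI) = 1364/EI
Flexibility coefficient — unit upward force at C: δ_{CC} = L³/(3EI) = 204.7/EI.
The prop prevents deflection at C: R_C = δ_0/δ_{CC} = 1364/204.7 = 6.665 kN.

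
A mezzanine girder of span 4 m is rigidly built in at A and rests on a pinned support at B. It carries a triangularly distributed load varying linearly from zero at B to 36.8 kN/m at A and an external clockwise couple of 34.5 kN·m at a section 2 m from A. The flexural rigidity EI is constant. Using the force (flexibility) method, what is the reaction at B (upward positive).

Remove the prop at B; the released (primary) structure is a cantilever built in at A.
Primary-structure tip deflection at B by superposition:
  triangular load, peak 36.8 at the fixed end: w₀L⁴/(30EI) = 314/EI
  clockwise couple 34.5 at a = 2: M₀a(2L − a)/(2EI) = 207/EI
  δ_0 = 521/EI
Flexibility coefficient — unit upward force at B: δ_{BB} = L³/(3EI) = 21.33/EI.
Compatibility at B: δ_0 − R_B·δ_{BB} = 0, so R_B = 521/21.33 = 24.42 kN.

R_B = 24.42 kN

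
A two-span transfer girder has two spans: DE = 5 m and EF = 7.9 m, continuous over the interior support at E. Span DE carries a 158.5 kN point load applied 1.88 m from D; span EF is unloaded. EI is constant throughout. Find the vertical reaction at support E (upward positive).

R_E = 75.79 kN

Release continuity at E by inserting a hinge; the redundant is the internal moment M_E. The primary structure is two simply-supported spans DE and EF.
Rotations at E on the released spans (each span's end-slope, ×1/EI):
  span DE: point load 158.5 at a = 1.88: Pab(L + a)/(6LEI) = 213.2/EI
  relative rotation θ_0 = (213.2 + 0)/EI = 213.2/EI
A unit hogging moment at E produces rotation L₁/(3EI) + L₂/(3EI) = 4.3/EI.
Compatibility: M_E·(L₁+L₂)/(3EI) = θ_0, giving M_E = 49.58 kN·m (hogging).
Span DE, ΣM about D with M_E applied at E: R_E^{DE}·5 = 298 + 49.58, so R_E^{DE} = 69.51 kN and R_D = 158.5 − 69.51 = 88.99 kN.
Span EF, ΣM about F: R_E^{EF}·7.9 = 0 + 49.58, so R_E^{EF} = 6.276 kN and R_F = 0 − 6.276 = -6.276 kN.
R_E = 69.51 + 6.276 = 75.79 kN.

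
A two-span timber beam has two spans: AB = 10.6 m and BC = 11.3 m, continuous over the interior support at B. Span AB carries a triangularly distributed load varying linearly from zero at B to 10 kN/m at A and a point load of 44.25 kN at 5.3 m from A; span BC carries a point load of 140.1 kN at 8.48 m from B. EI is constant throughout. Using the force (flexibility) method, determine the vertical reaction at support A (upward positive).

R_A = 41.43 kN

Release continuity at B by inserting a hinge; the redundant is the internal moment M_B. The primary structure is two simply-supported spans AB and BC.
Rotations at B on the released spans (each span's end-slope, ×1/EI):
  span AB: triangular load, peak 10: 7w₀L³/(360EI) = 231.6/EI
  span AB: point load 44.25 at a = 5.3: Pab(L + a)/(6LEI) = 310.7/EI
  span BC: point load 140.1 at a = 8.48: Pab(L + b)/(6LEI) = 697.7/EI
  relative rotation θ_0 = (542.3 + 697.7)/EI = 1240/EI
A unit hogging moment at B produces rotation L₁/(3EI) + L₂/(3EI) = 7.3/EI.
Compatibility: M_B·(L₁+L₂)/(3EI) = θ_0, giving M_B = 169.9 kN·m (hogging).
Span AB, ΣM about A with M_B applied at B: R_B^{AB}·10.6 = 421.8 + 169.9, so R_B^{AB} = 55.82 kN and R_A = 97.25 − 55.82 = 41.43 kN.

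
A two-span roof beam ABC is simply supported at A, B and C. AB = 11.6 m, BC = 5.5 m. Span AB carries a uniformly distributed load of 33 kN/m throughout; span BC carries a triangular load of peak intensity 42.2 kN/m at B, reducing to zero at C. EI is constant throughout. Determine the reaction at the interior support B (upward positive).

R_B = 377 kN

Release continuity at B by inserting a hinge; the redundant is the internal moment M_B. The primary structure is two simply-supported spans AB and BC.
Rotations at B on the released spans (each span's end-slope, ×1/EI):
  span AB: UDL 33: wL³/(24EI) = 2146/EI
  span BC: triangular load, peak 42.2: w₀L³/(45EI) = 156/EI
  relative rotation θ_0 = (2146 + 156)/EI = 2302/EI
A unit hogging moment at B produces rotation L₁/(3EI) + L₂/(3EI) = 5.7/EI.
Compatibility: M_B·(L₁+L₂)/(3EI) = θ_0, giving M_B = 403.9 kN·m (hogging).
Span AB, ΣM about A with M_B applied at B: R_B^{AB}·11.6 = 2220 + 403.9, so R_B^{AB} = 226.2 kN and R_A = 382.8 − 226.2 = 156.6 kN.
Span BC, ΣM about C: R_B^{BC}·5.5 = 425.5 + 403.9, so R_B^{BC} = 150.8 kN and R_C = 116 − 150.8 = -34.75 kN.
R_B = 226.2 + 150.8 = 377 kN.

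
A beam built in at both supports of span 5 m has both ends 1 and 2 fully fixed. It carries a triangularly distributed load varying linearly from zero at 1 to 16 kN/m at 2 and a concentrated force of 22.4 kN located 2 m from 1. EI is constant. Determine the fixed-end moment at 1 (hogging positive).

M_1 = 29.46 kN·m

Take the two fixed-end moments M_1, M_2 as redundants; the released structure is the simple span 12.
Simple-span end rotations at 1 and 2 under the given loads:
  at 1: triangular load, peak 16: 7w₀L³/(360EI) = 38.89/EI
  at 2: triangular load, peak 16: w₀L³/(45EI) = 44.44/EI
  at 1: point load 22.4 at a = 2: Pab(L + b)/(6LEI) = 35.84/EI
  at 2: point load 22.4 at a = 2: Pab(L + a)/(6LEI) = 31.36/EI
  θ_10 = 74.73/EI,  θ_20 = 75.8/EI
Flexibility coefficients: a unit moment at one end gives L/(3EI) there and L/(6EI) at the far end, so f₁₁ = f₂₂ = 1.667/EI and f₁₂ = f₂₁ = 0.8333/EI.
Compatibility — zero rotation at each built-in end:
  1.667 M_1 + 0.8333 M_2 = 74.73
  0.8333 M_1 + 1.667 M_2 = 75.8
Solving the pair gives M_1 = 29.46 kN·m and M_2 = 30.75 kN·m (hogging).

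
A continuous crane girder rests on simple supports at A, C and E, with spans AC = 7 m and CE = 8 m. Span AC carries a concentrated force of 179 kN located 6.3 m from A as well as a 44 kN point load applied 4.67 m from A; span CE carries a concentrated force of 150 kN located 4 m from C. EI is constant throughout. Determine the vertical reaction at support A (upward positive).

Release continuity at C by inserting a hinge; the redundant is the internal moment M_C. The primary structure is two simply-supported spans AC and CE.
Discontinuity in slope at C on the released structure — sum the simple-span end rotations:
  span AC: point load 179 at a = 6.3: Pab(L + a)/(6LEI) = 250/EI
  span AC: point load 44 at a = 4.67: Pab(L + a)/(6LEI) = 133/EI
  span CE: point load 150 at a = 4: Pab(L + b)/(6LEI) = 600/EI
  relative rotation θ_0 = (383 + 600)/EI = 983/EI
A unit hogging moment at C produces rotation L₁/(3EI) + L₂/(3EI) = 5/EI.
Compatibility: M_C·(L₁+L₂)/(3EI) = θ_0, giving M_C = 196.6 kN·m (hogging).
Span AC, ΣM about A with M_C applied at C: R_C^{AC}·7 = 1333 + 196.6, so R_C^{AC} = 218.5 kN and R_A = 223 − 218.5 = 4.46 kN.

R_A = 4.46 kN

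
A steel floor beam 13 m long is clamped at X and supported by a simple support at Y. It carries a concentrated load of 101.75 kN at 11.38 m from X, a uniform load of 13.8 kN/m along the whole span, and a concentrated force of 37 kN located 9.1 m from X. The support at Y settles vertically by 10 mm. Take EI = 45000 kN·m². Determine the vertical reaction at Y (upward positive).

Choose R_Y as the redundant. The primary structure is the cantilever fixed at X.
Primary-structure tip deflection at Y by superposition:
  point load 101.75 at a = 11.38: Pa²(3L − a)/(6EI) = 60658/EI
  UDL 13.8: wL⁴/(8EI) = 49268/EI
  point load 37 at a = 9.1: Pa²(3L − a)/(6EI) = 15269/EI
  δ_0 = 125195/EI
Flexibility coefficient — unit upward force at Y: δ_{YY} = L³/(3EI) = 732.3/EI.
With EI = 45000 kN·m²: δ_0 = 2.7821 m and δ_{YY} = 0.016274 m/kN.
Compatibility — the beam at Y must follow the support down by 0.01 m: δ_0 − R_Y·δ_{YY} = 0.01, so R_Y = (2.7821 − 0.01)/0.016274 = 170.3 kN.

R_Y = 170.3 kN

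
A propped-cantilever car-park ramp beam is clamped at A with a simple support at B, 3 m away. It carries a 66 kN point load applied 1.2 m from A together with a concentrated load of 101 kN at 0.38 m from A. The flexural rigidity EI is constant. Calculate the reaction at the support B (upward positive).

R_B = 16.06 kN

Take the reaction at B as the redundant and release it; the primary structure is a cantilever fixed at A.
Deflection at B on the released cantilever, summing each load's contribution:
  point load 66 at a = 1.2: Pa²(3L − a)/(6EI) = 123.6/EI
  point load 101 at a = 0.38: Pa²(3L − a)/(6EI) = 20.95/EI
  δ_0 = 144.5/EI
Flexibility coefficient — unit upward force at B: δ_{BB} = L³/(3EI) = 9/EI.
Compatibility at B: δ_0 − R_B·δ_{BB} = 0, so R_B = 144.5/9 = 16.06 kN.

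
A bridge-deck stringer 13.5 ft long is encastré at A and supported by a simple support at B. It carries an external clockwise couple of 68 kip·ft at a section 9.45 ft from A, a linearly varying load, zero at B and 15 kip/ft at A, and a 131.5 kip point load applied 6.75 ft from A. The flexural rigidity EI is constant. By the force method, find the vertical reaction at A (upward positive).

Remove the prop at B; the released (primary) structure is a cantilever built in at A.
Deflection at B on the released cantilever, summing each load's contribution:
  clockwise couple 68 at a = 9.45: M₀a(2L − a)/(2EI) = 5639/EI
  triangular load, peak 15 at the fixed end: w₀L⁴/(30EI) = 16608/EI
  point load 131.5 at a = 6.75: Pa²(3L − a)/(6EI) = 33702/EI
  δ_0 = 55948/EI
Flexibility coefficient — unit upward force at B: δ_{BB} = L³/(3EI) = 820.1/EI.
The prop prevents deflection at B: R_B = δ_0/δ_{BB} = 55948/820.1 = 68.22 kip.
Vertical equilibrium: R_A = ΣP − R_B = 232.8 − 68.22 = 164.5 kip.

R_A = 164.5 kip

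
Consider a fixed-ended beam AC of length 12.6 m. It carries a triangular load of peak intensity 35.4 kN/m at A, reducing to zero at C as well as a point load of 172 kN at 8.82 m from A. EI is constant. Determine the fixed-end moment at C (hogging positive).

Release both end moments; the primary structure is a simply-supported span AC with redundants M_A and M_C.
End rotations of the released simple span under the applied load (×1/EI):
  at A: triangular load, peak 35.4: w₀L³/(45EI) = 1574/EI
  at C: triangular load, peak 35.4: 7w₀L³/(360EI) = 1377/EI
  at A: point load 172 at a = 8.82: Pab(L + b)/(6LEI) = 1242/EI
  at C: point load 172 at a = 8.82: Pab(L + a)/(6LEI) = 1625/EI
  θ_A0 = 2816/EI,  θ_C0 = 3002/EI
Flexibility coefficients: a unit moment at one end gives L/(3EI) there and L/(6EI) at the far end, so f₁₁ = f₂₂ = 4.2/EI and f₁₂ = f₂₁ = 2.1/EI.
Compatibility — zero rotation at each built-in end:
  4.2 M_A + 2.1 M_C = 2816
  2.1 M_A + 4.2 M_C = 3002
Solving the pair gives M_A = 417.5 kN·m and M_C = 505.9 kN·m (hogging).

M_C = 505.9 kN·m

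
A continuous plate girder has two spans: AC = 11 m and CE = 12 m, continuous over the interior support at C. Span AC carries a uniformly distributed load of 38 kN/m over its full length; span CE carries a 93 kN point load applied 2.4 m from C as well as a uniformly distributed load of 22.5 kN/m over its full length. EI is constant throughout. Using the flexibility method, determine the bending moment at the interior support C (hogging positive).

M_C = 570 kN·m

Take M_C as the redundant. Released structure: two simple spans AC and CE with a hinge at C.
Rotations at C on the released spans (each span's end-slope, ×1/EI):
  span AC: UDL 38: wL³/(24EI) = 2107/EI
  span CE: point load 93 at a = 2.4: Pab(L + b)/(6LEI) = 642.8/EI
  span CE: UDL 22.5: wL³/(24EI) = 1620/EI
  relative rotation θ_0 = (2107 + 2263)/EI = 4370/EI
A unit hogging moment at C produces rotation L₁/(3EI) + L₂/(3EI) = 7.667/EI.
Compatibility: M_C·(L₁+L₂)/(3EI) = θ_0, giving M_C = 570 kN·m (hogging).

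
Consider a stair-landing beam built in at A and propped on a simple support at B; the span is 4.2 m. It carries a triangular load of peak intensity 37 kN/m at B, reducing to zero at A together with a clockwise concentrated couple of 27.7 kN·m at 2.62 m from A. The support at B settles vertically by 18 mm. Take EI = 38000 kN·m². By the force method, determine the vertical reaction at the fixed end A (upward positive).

R_A = 54.17 kN

Choose R_B as the redundant. The primary structure is the cantilever fixed at A.
Free-end deflection of the primary structure under the applied loading (downward +):
  triangular load, peak 37 at the free end: 11w₀L⁴/(120EI) = 1055/EI
  clockwise couple 27.7 at a = 2.62: M₀a(2L − a)/(2EI) = 209.7/EI
  δ_0 = 1265/EI
Tip deflection under a unit load at B: L³/(3EI) = 24.7/EI.
With EI = 38000 kN·m²: δ_0 = 0.033293 m and δ_{BB} = 0.00065 m/kN.
Compatibility — the beam at B must follow the support down by 0.018 m: δ_0 − R_B·δ_{BB} = 0.018, so R_B = (0.033293 − 0.018)/0.00065 = 23.53 kN.
Vertical equilibrium: R_A = ΣP − R_B = 77.7 − 23.53 = 54.17 kN.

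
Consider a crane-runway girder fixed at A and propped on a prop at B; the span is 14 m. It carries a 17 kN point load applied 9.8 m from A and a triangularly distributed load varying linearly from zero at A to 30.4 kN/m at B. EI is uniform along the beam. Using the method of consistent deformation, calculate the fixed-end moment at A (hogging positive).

Remove the prop at B; the released (primary) structure is a cantilever built in at A.
Deflection at B on the released cantilever, summing each load's contribution:
  point load 17 at a = 9.8: Pa²(3L − a)/(6EI) = 8762/EI
  triangular load, peak 30.4 at the free end: 11w₀L⁴/(120EI) = 107053/EI
  δ_0 = 115815/EI
Tip deflection under a unit load at B: L³/(3EI) = 914.7/EI.
Compatibility at B: δ_0 − R_B·δ_{BB} = 0, so R_B = 115815/914.7 = 126.6 kN.
Moment equilibrium about A: M_A = Σ(load moments about A) − R_B·L = 2153 − 126.6×14 = 380.1 kN·m.

M_A = 380.1 kN·m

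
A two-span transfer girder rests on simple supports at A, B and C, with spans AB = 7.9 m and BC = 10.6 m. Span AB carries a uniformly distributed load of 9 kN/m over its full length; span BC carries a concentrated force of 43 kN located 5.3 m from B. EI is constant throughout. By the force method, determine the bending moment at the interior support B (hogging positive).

Insert a hinge at B; M_B is the redundant, and each span becomes simply supported.
End slopes at the hinge B, treating each span as simply supported:
  span AB: UDL 9: wL³/(24EI) = 184.9/EI
  span BC: point load 43 at a = 5.3: Pab(L + b)/(6LEI) = 302/EI
  relative rotation θ_0 = (184.9 + 302)/EI = 486.9/EI
A unit hogging moment at B produces rotation L₁/(3EI) + L₂/(3EI) = 6.167/EI.
Compatibility: M_B·(L₁+L₂)/(3EI) = θ_0, giving M_B = 78.95 kN·m (hogging).

M_B = 78.95 kN·m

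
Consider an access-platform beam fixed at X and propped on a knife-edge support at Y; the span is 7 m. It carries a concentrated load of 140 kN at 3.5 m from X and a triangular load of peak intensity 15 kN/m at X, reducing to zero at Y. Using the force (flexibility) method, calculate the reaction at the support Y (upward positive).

Choose R_Y as the redundant. The primary structure is the cantilever fixed at X.
Primary-structure tip deflection at Y by superposition:
  point load 140 at a = 3.5: Pa²(3L − a)/(6EI) = 5002/EI
  triangular load, peak 15 at the fixed end: w₀L⁴/(30EI) = 1200/EI
  δ_0 = 6203/EI
Tip deflection under a unit load at Y: L³/(3EI) = 114.3/EI.
Compatibility at Y: δ_0 − R_Y·δ_{YY} = 0, so R_Y = 6203/114.3 = 54.25 kN.

R_Y = 54.25 kN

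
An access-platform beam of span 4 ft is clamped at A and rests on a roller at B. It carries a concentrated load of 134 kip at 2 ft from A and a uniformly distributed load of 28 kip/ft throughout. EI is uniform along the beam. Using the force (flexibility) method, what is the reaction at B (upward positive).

R_B = 83.88 kip

Release the roller at B. Primary structure: cantilever fixed at A.
Deflection at B on the released cantilever, summing each load's contribution:
  point load 134 at a = 2: Pa²(3L − a)/(6EI) = 893.3/EI
  UDL 28: wL⁴/(8EI) = 896/EI
  δ_0 = 1789/EI
Flexibility coefficient — unit upward force at B: δ_{BB} = L³/(3EI) = 21.33/EI.
Compatibility at B: δ_0 − R_B·δ_{BB} = 0, so R_B = 1789/21.33 = 83.88 kip.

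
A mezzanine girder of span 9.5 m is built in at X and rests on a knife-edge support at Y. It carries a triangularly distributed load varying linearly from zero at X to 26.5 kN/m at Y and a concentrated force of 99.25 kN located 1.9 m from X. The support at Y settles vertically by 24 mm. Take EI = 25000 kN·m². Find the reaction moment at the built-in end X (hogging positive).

M_X = 295.2 kN·m

Take the reaction at Y as the redundant and release it; the primary structure is a cantilever fixed at X.
Primary-structure tip deflection at Y by superposition:
  triangular load, peak 26.5 at the free end: 11w₀L⁴/(120EI) = 19786/EI
  point load 99.25 at a = 1.9: Pa²(3L − a)/(6EI) = 1588/EI
  δ_0 = 21374/EI
Tip deflection under a unit load at Y: L³/(3EI) = 285.8/EI.
With EI = 25000 kN·m²: δ_0 = 0.85497 m and δ_{YY} = 0.011432 m/kN.
Compatibility — the beam at Y must follow the support down by 0.024 m: δ_0 − R_Y·δ_{YY} = 0.024, so R_Y = (0.85497 − 0.024)/0.011432 = 72.69 kN.
Moment equilibrium about X: M_X = Σ(load moments about X) − R_Y·L = 985.8 − 72.69×9.5 = 295.2 kN·m.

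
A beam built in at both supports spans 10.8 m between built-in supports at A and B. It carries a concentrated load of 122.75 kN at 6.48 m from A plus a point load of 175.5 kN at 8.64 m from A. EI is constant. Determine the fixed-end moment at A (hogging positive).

M_A = 187.9 kN·m

Take the two fixed-end moments M_A, M_B as redundants; the released structure is the simple span AB.
End rotations of the released simple span under the applied load (×1/EI):
  at A: point load 122.75 at a = 6.48: Pab(L + b)/(6LEI) = 801.8/EI
  at B: point load 122.75 at a = 6.48: Pab(L + a)/(6LEI) = 916.3/EI
  at A: point load 175.5 at a = 8.64: Pab(L + b)/(6LEI) = 655.1/EI
  at B: point load 175.5 at a = 8.64: Pab(L + a)/(6LEI) = 982.6/EI
  θ_A0 = 1457/EI,  θ_B0 = 1899/EI
Flexibility coefficients: a unit moment at one end gives L/(3EI) there and L/(6EI) at the far end, so f₁₁ = f₂₂ = 3.6/EI and f₁₂ = f₂₁ = 1.8/EI.
Compatibility — zero rotation at each built-in end:
  3.6 M_A + 1.8 M_B = 1457
  1.8 M_A + 3.6 M_B = 1899
Solving the pair gives M_A = 187.9 kN·m and M_B = 433.5 kN·m (hogging).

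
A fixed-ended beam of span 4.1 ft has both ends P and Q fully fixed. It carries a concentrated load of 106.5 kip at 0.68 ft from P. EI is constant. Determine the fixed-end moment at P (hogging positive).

Take the two fixed-end moments M_P, M_Q as redundants; the released structure is the simple span PQ.
Simple-span end rotations at P and Q under the given loads:
  at P: point load 106.5 at a = 0.68: Pab(L + b)/(6LEI) = 75.71/EI
  at Q: point load 106.5 at a = 0.68: Pab(L + a)/(6LEI) = 48.13/EI
  θ_P0 = 75.71/EI,  θ_Q0 = 48.13/EI
Flexibility coefficients: a unit moment at one end gives L/(3EI) there and L/(6EI) at the far end, so f₁₁ = f₂₂ = 1.367/EI and f₁₂ = f₂₁ = 0.6833/EI.
Compatibility — zero rotation at each built-in end:
  1.367 M_P + 0.6833 M_Q = 75.71
  0.6833 M_P + 1.367 M_Q = 48.13
Solving the pair gives M_P = 50.39 kip·ft and M_Q = 10.02 kip·ft (hogging).

M_P = 50.39 kip·ft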